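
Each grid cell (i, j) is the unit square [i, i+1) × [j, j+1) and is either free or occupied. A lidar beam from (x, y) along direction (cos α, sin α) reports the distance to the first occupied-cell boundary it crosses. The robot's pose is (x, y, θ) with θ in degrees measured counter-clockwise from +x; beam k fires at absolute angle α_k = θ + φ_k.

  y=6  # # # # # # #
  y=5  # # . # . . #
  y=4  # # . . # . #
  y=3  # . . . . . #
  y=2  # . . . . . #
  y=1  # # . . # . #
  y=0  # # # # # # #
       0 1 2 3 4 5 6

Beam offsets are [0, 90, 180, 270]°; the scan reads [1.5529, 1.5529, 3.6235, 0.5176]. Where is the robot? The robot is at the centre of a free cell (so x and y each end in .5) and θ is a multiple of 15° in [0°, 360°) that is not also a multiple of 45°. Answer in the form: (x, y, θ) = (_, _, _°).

(x, y, θ) = (4.5, 2.5, 345°)

Candidates: 19 free-cell centres × 16 headings = 304 poses. Raycast each; keep the one whose scan matches to 4 dp.
  (2.5, 4.5, 195°): beam 1 = 0.5176 ≠ 1.5529 ✗
  (3.5, 1.5, 195°): beam 2 = 0.5176 ≠ 1.5529 ✗
  (5.5, 3.5, 195°): beam 1 = 4.6587 ≠ 1.5529 ✗
  (4.5, 3.5, 15°): beam 2 = 0.5176 ≠ 1.5529 ✗
  …
  (4.5, 2.5, 345°): r_1=1.5529, r_2=1.5529, r_3=3.6235, r_4=0.5176 — all match ✓
Unique over the lattice → pose = (4.5, 2.5, 345°).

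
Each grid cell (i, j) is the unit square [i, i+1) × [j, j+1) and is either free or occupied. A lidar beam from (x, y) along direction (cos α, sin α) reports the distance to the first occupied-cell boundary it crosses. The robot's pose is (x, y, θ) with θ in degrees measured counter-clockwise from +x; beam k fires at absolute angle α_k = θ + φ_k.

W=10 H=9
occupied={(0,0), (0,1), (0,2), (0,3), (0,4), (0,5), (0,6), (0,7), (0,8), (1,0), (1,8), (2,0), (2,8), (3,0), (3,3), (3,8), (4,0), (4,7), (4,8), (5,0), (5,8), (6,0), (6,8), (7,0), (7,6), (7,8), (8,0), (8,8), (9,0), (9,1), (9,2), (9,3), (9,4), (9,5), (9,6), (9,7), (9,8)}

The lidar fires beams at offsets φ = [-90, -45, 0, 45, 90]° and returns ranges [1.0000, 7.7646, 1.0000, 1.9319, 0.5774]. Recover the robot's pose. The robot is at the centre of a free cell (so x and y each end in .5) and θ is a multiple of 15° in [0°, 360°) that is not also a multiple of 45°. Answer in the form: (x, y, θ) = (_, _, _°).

Candidates: 53 free-cell centres × 16 headings = 848 poses. Raycast each; keep the one whose scan matches to 4 dp.
  (2.5, 3.5, 120°): beam 1 = 0.5774 ≠ 1.0000 ✗
  (8.5, 6.5, 330°): beam 1 = 6.3509 ≠ 1.0000 ✗
  (3.5, 7.5, 255°): beam 1 = 1.9319 ≠ 1.0000 ✗
  (4.5, 6.5, 165°): beam 1 = 0.5176 ≠ 1.0000 ✗
  …
  (8.5, 7.5, 240°): r_1=1.0000, r_2=7.7646, r_3=1.0000, r_4=1.9319, r_5=0.5774 — all match ✓
Unique over the lattice → pose = (8.5, 7.5, 240°).

(x, y, θ) = (8.5, 7.5, 240°)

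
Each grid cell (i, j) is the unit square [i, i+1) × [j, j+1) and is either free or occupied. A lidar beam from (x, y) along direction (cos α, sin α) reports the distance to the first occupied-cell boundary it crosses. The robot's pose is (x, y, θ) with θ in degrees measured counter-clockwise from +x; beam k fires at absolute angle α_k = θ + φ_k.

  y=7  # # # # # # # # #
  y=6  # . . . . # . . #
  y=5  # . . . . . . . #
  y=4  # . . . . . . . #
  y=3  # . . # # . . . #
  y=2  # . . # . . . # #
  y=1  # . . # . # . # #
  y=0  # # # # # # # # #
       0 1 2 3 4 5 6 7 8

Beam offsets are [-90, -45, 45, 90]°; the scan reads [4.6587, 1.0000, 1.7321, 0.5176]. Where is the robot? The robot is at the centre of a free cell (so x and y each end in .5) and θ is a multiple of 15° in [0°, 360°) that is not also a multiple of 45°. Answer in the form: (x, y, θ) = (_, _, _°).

Enumerate (i+0.5, j+0.5, θ) over the 34 free cells and 16 admissible headings. For each, cast all 4 beams and compare to the given ranges.
  (4.5, 5.5, 210°): beam 1 = 1.7321 ≠ 4.6587 ✗
  (5.5, 2.5, 285°): beam 1 = 1.5529 ≠ 4.6587 ✗
  (2.5, 6.5, 60°): beam 1 = 6.3509 ≠ 4.6587 ✗
  (2.5, 6.5, 330°): beam 1 = 3.0000 ≠ 4.6587 ✗
  …
  (5.5, 2.5, 165°): r_1=4.6587, r_2=1.0000, r_3=1.7321, r_4=0.5176 — all match ✓
No second candidate reproduces the full scan.

(x, y, θ) = (5.5, 2.5, 165°)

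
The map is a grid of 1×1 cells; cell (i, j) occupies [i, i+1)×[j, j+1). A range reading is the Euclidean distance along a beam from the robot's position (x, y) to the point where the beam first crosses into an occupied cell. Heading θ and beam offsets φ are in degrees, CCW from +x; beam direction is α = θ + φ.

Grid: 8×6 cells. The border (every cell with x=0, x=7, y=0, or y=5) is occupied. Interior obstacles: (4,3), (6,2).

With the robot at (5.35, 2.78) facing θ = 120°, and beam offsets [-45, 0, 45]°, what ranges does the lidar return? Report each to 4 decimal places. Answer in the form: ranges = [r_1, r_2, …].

beam 1: φ=-45°, α=75°
  direction (0.2588, 0.9659); cell (5,2); t to first gridline: x 2.5114, y 0.2278 (then +3.8637 / +1.0353)
    (5,3) via y @ 0.2278
    (5,4) via y @ 1.2630
    (5,5) via y @ 2.2983  # hit
  → r_1 = 2.2983
beam 2: φ=0°, α=120°
  direction (-0.5000, 0.8660); cell (5,2); t to first gridline: x 0.7000, y 0.2540 (then +2.0000 / +1.1547)
    (5,3) via y @ 0.2540
    (4,3) via x @ 0.7000  # hit
  → r_2 = 0.7000
beam 3: φ=45°, α=165°
  direction (-0.9659, 0.2588); cell (5,2); t to first gridline: x 0.3623, y 0.8500 (then +1.0353 / +3.8637)
    (4,2) via x @ 0.3623
    (4,3) via y @ 0.8500  # hit
  → r_3 = 0.8500

ranges = [2.2983, 0.7000, 0.8500]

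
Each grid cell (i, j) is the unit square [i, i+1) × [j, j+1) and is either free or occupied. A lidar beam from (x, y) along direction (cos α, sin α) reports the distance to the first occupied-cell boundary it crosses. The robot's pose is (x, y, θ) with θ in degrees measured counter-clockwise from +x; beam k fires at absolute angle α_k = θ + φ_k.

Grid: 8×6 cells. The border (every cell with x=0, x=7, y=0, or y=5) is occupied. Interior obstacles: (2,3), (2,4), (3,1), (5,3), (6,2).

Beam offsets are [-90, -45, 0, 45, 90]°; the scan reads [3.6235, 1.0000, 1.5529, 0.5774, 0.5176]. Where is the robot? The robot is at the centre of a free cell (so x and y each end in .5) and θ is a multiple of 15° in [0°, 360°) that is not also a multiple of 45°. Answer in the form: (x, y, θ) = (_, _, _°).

(x, y, θ) = (6.5, 4.5, 285°)

Candidates: 19 free-cell centres × 16 headings = 304 poses. Raycast each; keep the one whose scan matches to 4 dp.
  (4.5, 2.5, 75°): beam 1 = 1.5529 ≠ 3.6235 ✗
  (2.5, 2.5, 345°): beam 1 = 1.5529 ≠ 3.6235 ✗
  (3.5, 3.5, 105°): beam 1 = 1.5529 ≠ 3.6235 ✗
  …
  (6.5, 4.5, 285°): r_1=3.6235, r_2=1.0000, r_3=1.5529, r_4=0.5774, r_5=0.5176 — all match ✓
Only this pose fits every beam.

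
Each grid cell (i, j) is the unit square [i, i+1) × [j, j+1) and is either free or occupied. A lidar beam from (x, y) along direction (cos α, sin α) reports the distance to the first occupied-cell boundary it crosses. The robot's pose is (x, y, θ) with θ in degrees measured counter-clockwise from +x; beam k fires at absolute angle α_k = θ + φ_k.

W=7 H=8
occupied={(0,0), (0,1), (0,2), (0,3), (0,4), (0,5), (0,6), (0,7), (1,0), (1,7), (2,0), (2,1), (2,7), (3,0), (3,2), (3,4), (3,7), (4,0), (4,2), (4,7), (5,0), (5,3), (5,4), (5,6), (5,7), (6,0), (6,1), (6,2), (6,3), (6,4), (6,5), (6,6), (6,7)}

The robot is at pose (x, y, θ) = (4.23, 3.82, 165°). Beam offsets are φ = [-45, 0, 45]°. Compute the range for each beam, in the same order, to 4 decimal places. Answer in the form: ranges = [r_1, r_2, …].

beam 1: φ=-45°, α=120°
  d=(-0.5000,0.8660)  start (4,3)  tX=0.4600 tY=0.2078  stride 1/|dx|=2.0000 1/|dy|=1.1547
    cross y-line → (4,4), t=0.2078
    cross x-line → (3,4), t=0.4600 (wall)
  → r_1 = 0.4600
beam 2: φ=0°, α=165°
  d=(-0.9659,0.2588)  start (4,3)  tX=0.2381 tY=0.6955  stride 1/|dx|=1.0353 1/|dy|=3.8637
    cross x-line → (3,3), t=0.2381
    cross y-line → (3,4), t=0.6955 (wall)
  → r_2 = 0.6955
beam 3: φ=45°, α=210°
  d=(-0.8660,-0.5000)  start (4,3)  tX=0.2656 tY=1.6400  stride 1/|dx|=1.1547 1/|dy|=2.0000
    cross x-line → (3,3), t=0.2656
    cross x-line → (2,3), t=1.4203
    cross y-line → (2,2), t=1.6400
    cross x-line → (1,2), t=2.5750
    cross y-line → (1,1), t=3.6400
    cross x-line → (0,1), t=3.7297 (wall)
  → r_3 = 3.7297

ranges = [0.4600, 0.6955, 3.7297]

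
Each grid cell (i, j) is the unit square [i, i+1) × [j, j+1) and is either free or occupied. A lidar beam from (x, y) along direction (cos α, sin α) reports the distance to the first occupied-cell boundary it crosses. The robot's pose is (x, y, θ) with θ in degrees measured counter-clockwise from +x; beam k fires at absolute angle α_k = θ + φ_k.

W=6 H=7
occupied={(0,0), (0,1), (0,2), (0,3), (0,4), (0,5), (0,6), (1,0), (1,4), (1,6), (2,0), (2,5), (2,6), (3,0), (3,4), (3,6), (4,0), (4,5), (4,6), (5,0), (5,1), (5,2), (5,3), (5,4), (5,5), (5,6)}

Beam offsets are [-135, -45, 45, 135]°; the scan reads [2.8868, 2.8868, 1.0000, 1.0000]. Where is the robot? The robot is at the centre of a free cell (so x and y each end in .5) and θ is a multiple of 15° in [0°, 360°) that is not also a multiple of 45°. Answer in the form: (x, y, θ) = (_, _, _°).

(x, y, θ) = (2.5, 3.5, 15°)

Enumerate (i+0.5, j+0.5, θ) over the 16 free cells and 16 admissible headings. For each, cast all 4 beams and compare to the given ranges.
  (4.5, 1.5, 330°): beam 1 = 1.9319 ≠ 2.8868 ✗
  (3.5, 2.5, 120°): beam 1 = 1.5529 ≠ 2.8868 ✗
  (4.5, 3.5, 150°): beam 1 = 0.5176 ≠ 2.8868 ✗
  (2.5, 2.5, 300°): beam 1 = 1.5529 ≠ 2.8868 ✗
  …
  (2.5, 3.5, 15°): r_1=2.8868, r_2=2.8868, r_3=1.0000, r_4=1.0000 — all match ✓
Only this pose fits every beam.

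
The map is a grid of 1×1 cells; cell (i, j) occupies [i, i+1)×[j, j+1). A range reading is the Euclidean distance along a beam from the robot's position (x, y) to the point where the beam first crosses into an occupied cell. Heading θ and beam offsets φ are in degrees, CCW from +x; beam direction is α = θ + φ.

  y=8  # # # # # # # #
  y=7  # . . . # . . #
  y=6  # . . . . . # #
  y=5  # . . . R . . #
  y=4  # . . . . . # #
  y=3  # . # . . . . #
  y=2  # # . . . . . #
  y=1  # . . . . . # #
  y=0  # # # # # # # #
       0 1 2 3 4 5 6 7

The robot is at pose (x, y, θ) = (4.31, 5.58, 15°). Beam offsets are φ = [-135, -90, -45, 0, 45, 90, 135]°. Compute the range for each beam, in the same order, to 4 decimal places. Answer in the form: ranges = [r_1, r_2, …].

beam 1: φ=-135°, α=240°
  direction (-0.5000, -0.8660); cell (4,5); t to first gridline: x 0.6200, y 0.6697 (then +2.0000 / +1.1547)
    (3,5) via x @ 0.6200
    (3,4) via y @ 0.6697
    (3,3) via y @ 1.8244
    (2,3) via x @ 2.6200  # hit
  → r_1 = 2.6200
beam 2: φ=-90°, α=285°
  direction (0.2588, -0.9659); cell (4,5); t to first gridline: x 2.6660, y 0.6005 (then +3.8637 / +1.0353)
    (4,4) via y @ 0.6005
    (4,3) via y @ 1.6357
    (5,3) via x @ 2.6660
    (5,2) via y @ 2.6710
    (5,1) via y @ 3.7063
    (5,0) via y @ 4.7416  # hit
  → r_2 = 4.7416
beam 3: φ=-45°, α=330°
  direction (0.8660, -0.5000); cell (4,5); t to first gridline: x 0.7967, y 1.1600 (then +1.1547 / +2.0000)
    (5,5) via x @ 0.7967
    (5,4) via y @ 1.1600
    (6,4) via x @ 1.9514  # hit
  → r_3 = 1.9514
beam 4: φ=0°, α=15°
  direction (0.9659, 0.2588); cell (4,5); t to first gridline: x 0.7143, y 1.6228 (then +1.0353 / +3.8637)
    (5,5) via x @ 0.7143
    (5,6) via y @ 1.6228
    (6,6) via x @ 1.7496  # hit
  → r_4 = 1.7496
beam 5: φ=45°, α=60°
  direction (0.5000, 0.8660); cell (4,5); t to first gridline: x 1.3800, y 0.4850 (then +2.0000 / +1.1547)
    (4,6) via y @ 0.4850
    (5,6) via x @ 1.3800
    (5,7) via y @ 1.6397
    (5,8) via y @ 2.7944  # hit
  → r_5 = 2.7944
beam 6: φ=90°, α=105°
  direction (-0.2588, 0.9659); cell (4,5); t to first gridline: x 1.1977, y 0.4348 (then +3.8637 / +1.0353)
    (4,6) via y @ 0.4348
    (3,6) via x @ 1.1977
    (3,7) via y @ 1.4701
    (3,8) via y @ 2.5054  # hit
  → r_6 = 2.5054
beam 7: φ=135°, α=150°
  direction (-0.8660, 0.5000); cell (4,5); t to first gridline: x 0.3580, y 0.8400 (then +1.1547 / +2.0000)
    (3,5) via x @ 0.3580
    (3,6) via y @ 0.8400
    (2,6) via x @ 1.5127
    (1,6) via x @ 2.6674
    (1,7) via y @ 2.8400
    (0,7) via x @ 3.8221  # hit
  → r_7 = 3.8221

ranges = [2.6200, 4.7416, 1.9514, 1.7496, 2.7944, 2.5054, 3.8221]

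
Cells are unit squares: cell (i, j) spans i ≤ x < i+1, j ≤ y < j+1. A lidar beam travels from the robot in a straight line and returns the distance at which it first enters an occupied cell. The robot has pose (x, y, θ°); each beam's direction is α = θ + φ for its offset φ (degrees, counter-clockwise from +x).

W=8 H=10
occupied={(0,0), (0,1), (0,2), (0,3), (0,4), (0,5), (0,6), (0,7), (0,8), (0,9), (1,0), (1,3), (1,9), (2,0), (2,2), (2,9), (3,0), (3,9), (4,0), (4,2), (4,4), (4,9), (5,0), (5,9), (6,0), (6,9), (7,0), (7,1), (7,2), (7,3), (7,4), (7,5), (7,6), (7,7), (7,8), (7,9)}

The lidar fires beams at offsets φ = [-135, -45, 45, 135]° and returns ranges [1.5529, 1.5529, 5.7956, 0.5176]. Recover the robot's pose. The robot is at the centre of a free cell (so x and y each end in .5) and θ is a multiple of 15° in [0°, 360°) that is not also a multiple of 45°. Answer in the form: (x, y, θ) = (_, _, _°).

The pose lattice has 44·16 = 704 candidates. Test each by forward raycasting.
  (4.5, 5.5, 15°): beam 1 = 0.5774 ≠ 1.5529 ✗
  (1.5, 2.5, 30°): beam 2 = 0.5176 ≠ 1.5529 ✗
  (2.5, 6.5, 75°): beam 1 = 4.0415 ≠ 1.5529 ✗
  (5.5, 4.5, 330°): beam 1 = 0.5176 ≠ 1.5529 ✗
  …
  (5.5, 2.5, 30°): r_1=1.5529, r_2=1.5529, r_3=5.7956, r_4=0.5176 — all match ✓
No second candidate reproduces the full scan.

(x, y, θ) = (5.5, 2.5, 30°)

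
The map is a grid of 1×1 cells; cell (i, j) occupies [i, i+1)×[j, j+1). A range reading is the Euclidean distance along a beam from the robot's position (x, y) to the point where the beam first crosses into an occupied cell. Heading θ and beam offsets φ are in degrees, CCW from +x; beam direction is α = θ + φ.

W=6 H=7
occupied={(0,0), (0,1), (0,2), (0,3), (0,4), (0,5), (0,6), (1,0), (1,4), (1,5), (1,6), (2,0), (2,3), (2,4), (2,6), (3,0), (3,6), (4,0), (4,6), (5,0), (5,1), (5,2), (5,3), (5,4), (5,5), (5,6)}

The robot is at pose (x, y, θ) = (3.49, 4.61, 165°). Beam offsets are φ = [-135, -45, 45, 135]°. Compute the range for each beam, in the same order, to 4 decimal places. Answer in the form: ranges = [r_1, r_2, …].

beam 1: φ=-135°, α=30°
  direction (0.8660, 0.5000); cell (3,4); t to first gridline: x 0.5889, y 0.7800 (then +1.1547 / +2.0000)
    (4,4) via x @ 0.5889
    (4,5) via y @ 0.7800
    (5,5) via x @ 1.7436  # hit
  → r_1 = 1.7436
beam 2: φ=-45°, α=120°
  direction (-0.5000, 0.8660); cell (3,4); t to first gridline: x 0.9800, y 0.4503 (then +2.0000 / +1.1547)
    (3,5) via y @ 0.4503
    (2,5) via x @ 0.9800
    (2,6) via y @ 1.6050  # hit
  → r_2 = 1.6050
beam 3: φ=45°, α=210°
  direction (-0.8660, -0.5000); cell (3,4); t to first gridline: x 0.5658, y 1.2200 (then +1.1547 / +2.0000)
    (2,4) via x @ 0.5658  # hit
  → r_3 = 0.5658
beam 4: φ=135°, α=300°
  direction (0.5000, -0.8660); cell (3,4); t to first gridline: x 1.0200, y 0.7044 (then +2.0000 / +1.1547)
    (3,3) via y @ 0.7044
    (4,3) via x @ 1.0200
    (4,2) via y @ 1.8591
    (4,1) via y @ 3.0138
    (5,1) via x @ 3.0200  # hit
  → r_4 = 3.0200

ranges = [1.7436, 1.6050, 0.5658, 3.0200]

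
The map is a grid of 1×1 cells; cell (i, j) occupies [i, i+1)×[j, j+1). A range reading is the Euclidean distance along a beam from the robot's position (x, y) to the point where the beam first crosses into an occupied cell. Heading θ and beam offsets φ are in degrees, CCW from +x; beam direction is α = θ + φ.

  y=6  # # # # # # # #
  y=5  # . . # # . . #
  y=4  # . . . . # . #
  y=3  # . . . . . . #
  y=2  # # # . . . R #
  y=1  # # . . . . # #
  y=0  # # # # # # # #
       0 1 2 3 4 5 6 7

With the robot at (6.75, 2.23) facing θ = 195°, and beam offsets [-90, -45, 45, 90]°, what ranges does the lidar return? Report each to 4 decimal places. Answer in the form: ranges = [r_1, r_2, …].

ranges = [3.9030, 6.6395, 0.2656, 0.2381]

beam 1: φ=-90°, α=105°
  dir = (cos 105°, sin 105°) = (-0.2588, 0.9659); from cell (6,2)
  next x-line at t=2.8978, next y-line at t=0.7972; Δt_x=3.8637, Δt_y=1.0353
    y: enter (6,3) at t=0.7972
    y: enter (6,4) at t=1.8324
    y: enter (6,5) at t=2.8677
    x: enter (5,5) at t=2.8978
    y: enter (5,6) at t=3.9030 ← occupied
  → r_1 = 3.9030
beam 2: φ=-45°, α=150°
  dir = (cos 150°, sin 150°) = (-0.8660, 0.5000); from cell (6,2)
  next x-line at t=0.8660, next y-line at t=1.5400; Δt_x=1.1547, Δt_y=2.0000
    x: enter (5,2) at t=0.8660
    y: enter (5,3) at t=1.5400
    x: enter (4,3) at t=2.0207
    x: enter (3,3) at t=3.1754
    y: enter (3,4) at t=3.5400
    x: enter (2,4) at t=4.3301
    x: enter (1,4) at t=5.4848
    y: enter (1,5) at t=5.5400
    x: enter (0,5) at t=6.6395 ← occupied
  → r_2 = 6.6395
beam 3: φ=45°, α=240°
  dir = (cos 240°, sin 240°) = (-0.5000, -0.8660); from cell (6,2)
  next x-line at t=1.5000, next y-line at t=0.2656; Δt_x=2.0000, Δt_y=1.1547
    y: enter (6,1) at t=0.2656 ← occupied
  → r_3 = 0.2656
beam 4: φ=90°, α=285°
  dir = (cos 285°, sin 285°) = (0.2588, -0.9659); from cell (6,2)
  next x-line at t=0.9659, next y-line at t=0.2381; Δt_x=3.8637, Δt_y=1.0353
    y: enter (6,1) at t=0.2381 ← occupied
  → r_4 = 0.2381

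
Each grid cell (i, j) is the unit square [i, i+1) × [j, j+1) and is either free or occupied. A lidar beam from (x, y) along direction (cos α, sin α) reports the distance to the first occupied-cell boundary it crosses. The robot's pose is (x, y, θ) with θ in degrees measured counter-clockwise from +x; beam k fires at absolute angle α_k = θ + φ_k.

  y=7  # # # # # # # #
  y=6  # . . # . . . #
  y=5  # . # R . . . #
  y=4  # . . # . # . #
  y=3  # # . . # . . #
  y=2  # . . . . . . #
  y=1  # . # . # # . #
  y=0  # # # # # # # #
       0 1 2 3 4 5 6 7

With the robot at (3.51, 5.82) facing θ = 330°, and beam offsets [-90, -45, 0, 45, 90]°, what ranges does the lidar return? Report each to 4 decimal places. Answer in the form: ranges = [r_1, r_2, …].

ranges = [0.9469, 0.8489, 1.7205, 3.6131, 0.2078]

beam 1: φ=-90°, α=240°
  cosα=-0.5000 sinα=-0.8660 | (3,5) | tMaxX 1.0200 tMaxY 0.9469 | tΔX 2.0000 tΔY 1.1547
    t=0.9469 [y] (3,4) — stop
  → r_1 = 0.9469
beam 2: φ=-45°, α=285°
  cosα=0.2588 sinα=-0.9659 | (3,5) | tMaxX 1.8932 tMaxY 0.8489 | tΔX 3.8637 tΔY 1.0353
    t=0.8489 [y] (3,4) — stop
  → r_2 = 0.8489
beam 3: φ=0°, α=330°
  cosα=0.8660 sinα=-0.5000 | (3,5) | tMaxX 0.5658 tMaxY 1.6400 | tΔX 1.1547 tΔY 2.0000
    t=0.5658 [x] (4,5)
    t=1.6400 [y] (4,4)
    t=1.7205 [x] (5,4) — stop
  → r_3 = 1.7205
beam 4: φ=45°, α=15°
  cosα=0.9659 sinα=0.2588 | (3,5) | tMaxX 0.5073 tMaxY 0.6955 | tΔX 1.0353 tΔY 3.8637
    t=0.5073 [x] (4,5)
    t=0.6955 [y] (4,6)
    t=1.5426 [x] (5,6)
    t=2.5778 [x] (6,6)
    t=3.6131 [x] (7,6) — stop
  → r_4 = 3.6131
beam 5: φ=90°, α=60°
  cosα=0.5000 sinα=0.8660 | (3,5) | tMaxX 0.9800 tMaxY 0.2078 | tΔX 2.0000 tΔY 1.1547
    t=0.2078 [y] (3,6) — stop
  → r_5 = 0.2078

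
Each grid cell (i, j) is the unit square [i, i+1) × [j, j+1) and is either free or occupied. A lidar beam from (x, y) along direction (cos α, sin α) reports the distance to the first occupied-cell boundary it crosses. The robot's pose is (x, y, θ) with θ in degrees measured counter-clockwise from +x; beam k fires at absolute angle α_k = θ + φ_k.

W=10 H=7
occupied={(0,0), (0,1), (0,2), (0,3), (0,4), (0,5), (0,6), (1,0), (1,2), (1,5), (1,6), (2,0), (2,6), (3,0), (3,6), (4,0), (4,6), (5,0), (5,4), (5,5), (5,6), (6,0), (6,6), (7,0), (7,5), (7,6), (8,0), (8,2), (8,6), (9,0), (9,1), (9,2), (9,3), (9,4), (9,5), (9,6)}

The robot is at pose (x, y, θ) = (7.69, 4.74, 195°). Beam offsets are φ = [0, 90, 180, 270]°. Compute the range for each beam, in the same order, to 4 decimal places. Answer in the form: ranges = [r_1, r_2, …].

ranges = [1.7496, 1.8014, 1.3562, 0.2692]

beam 1: φ=0°, α=195°
  dir = (cos 195°, sin 195°) = (-0.9659, -0.2588); from cell (7,4)
  next x-line at t=0.7143, next y-line at t=2.8591; Δt_x=1.0353, Δt_y=3.8637
    x: enter (6,4) at t=0.7143
    x: enter (5,4) at t=1.7496 ← occupied
  → r_1 = 1.7496
beam 2: φ=90°, α=285°
  dir = (cos 285°, sin 285°) = (0.2588, -0.9659); from cell (7,4)
  next x-line at t=1.1977, next y-line at t=0.7661; Δt_x=3.8637, Δt_y=1.0353
    y: enter (7,3) at t=0.7661
    x: enter (8,3) at t=1.1977
    y: enter (8,2) at t=1.8014 ← occupied
  → r_2 = 1.8014
beam 3: φ=180°, α=15°
  dir = (cos 15°, sin 15°) = (0.9659, 0.2588); from cell (7,4)
  next x-line at t=0.3209, next y-line at t=1.0046; Δt_x=1.0353, Δt_y=3.8637
    x: enter (8,4) at t=0.3209
    y: enter (8,5) at t=1.0046
    x: enter (9,5) at t=1.3562 ← occupied
  → r_3 = 1.3562
beam 4: φ=270°, α=105°
  dir = (cos 105°, sin 105°) = (-0.2588, 0.9659); from cell (7,4)
  next x-line at t=2.6660, next y-line at t=0.2692; Δt_x=3.8637, Δt_y=1.0353
    y: enter (7,5) at t=0.2692 ← occupied
  → r_4 = 0.2692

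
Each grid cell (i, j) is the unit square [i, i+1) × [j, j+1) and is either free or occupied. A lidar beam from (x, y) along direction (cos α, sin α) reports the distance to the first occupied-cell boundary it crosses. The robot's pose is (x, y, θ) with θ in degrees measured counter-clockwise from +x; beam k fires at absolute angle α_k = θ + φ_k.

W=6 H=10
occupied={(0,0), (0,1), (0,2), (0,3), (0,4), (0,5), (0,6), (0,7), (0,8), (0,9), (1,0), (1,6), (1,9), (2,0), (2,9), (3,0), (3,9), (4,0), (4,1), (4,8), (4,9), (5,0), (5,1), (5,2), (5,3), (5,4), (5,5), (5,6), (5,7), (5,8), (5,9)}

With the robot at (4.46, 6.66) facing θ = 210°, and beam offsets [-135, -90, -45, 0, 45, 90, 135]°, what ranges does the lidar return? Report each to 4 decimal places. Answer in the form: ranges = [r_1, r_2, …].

beam 1: φ=-135°, α=75°
  dir = (cos 75°, sin 75°) = (0.2588, 0.9659); from cell (4,6)
  next x-line at t=2.0864, next y-line at t=0.3520; Δt_x=3.8637, Δt_y=1.0353
    y: enter (4,7) at t=0.3520
    y: enter (4,8) at t=1.3873 ← occupied
  → r_1 = 1.3873
beam 2: φ=-90°, α=120°
  dir = (cos 120°, sin 120°) = (-0.5000, 0.8660); from cell (4,6)
  next x-line at t=0.9200, next y-line at t=0.3926; Δt_x=2.0000, Δt_y=1.1547
    y: enter (4,7) at t=0.3926
    x: enter (3,7) at t=0.9200
    y: enter (3,8) at t=1.5473
    y: enter (3,9) at t=2.7020 ← occupied
  → r_2 = 2.7020
beam 3: φ=-45°, α=165°
  dir = (cos 165°, sin 165°) = (-0.9659, 0.2588); from cell (4,6)
  next x-line at t=0.4762, next y-line at t=1.3137; Δt_x=1.0353, Δt_y=3.8637
    x: enter (3,6) at t=0.4762
    y: enter (3,7) at t=1.3137
    x: enter (2,7) at t=1.5115
    x: enter (1,7) at t=2.5468
    x: enter (0,7) at t=3.5821 ← occupied
  → r_3 = 3.5821
beam 4: φ=0°, α=210°
  dir = (cos 210°, sin 210°) = (-0.8660, -0.5000); from cell (4,6)
  next x-line at t=0.5312, next y-line at t=1.3200; Δt_x=1.1547, Δt_y=2.0000
    x: enter (3,6) at t=0.5312
    y: enter (3,5) at t=1.3200
    x: enter (2,5) at t=1.6859
    x: enter (1,5) at t=2.8406
    y: enter (1,4) at t=3.3200
    x: enter (0,4) at t=3.9953 ← occupied
  → r_4 = 3.9953
beam 5: φ=45°, α=255°
  dir = (cos 255°, sin 255°) = (-0.2588, -0.9659); from cell (4,6)
  next x-line at t=1.7773, next y-line at t=0.6833; Δt_x=3.8637, Δt_y=1.0353
    y: enter (4,5) at t=0.6833
    y: enter (4,4) at t=1.7186
    x: enter (3,4) at t=1.7773
    y: enter (3,3) at t=2.7538
    y: enter (3,2) at t=3.7891
    y: enter (3,1) at t=4.8244
    x: enter (2,1) at t=5.6410
    y: enter (2,0) at t=5.8597 ← occupied
  → r_5 = 5.8597
beam 6: φ=90°, α=300°
  dir = (cos 300°, sin 300°) = (0.5000, -0.8660); from cell (4,6)
  next x-line at t=1.0800, next y-line at t=0.7621; Δt_x=2.0000, Δt_y=1.1547
    y: enter (4,5) at t=0.7621
    x: enter (5,5) at t=1.0800 ← occupied
  → r_6 = 1.0800
beam 7: φ=135°, α=345°
  dir = (cos 345°, sin 345°) = (0.9659, -0.2588); from cell (4,6)
  next x-line at t=0.5590, next y-line at t=2.5500; Δt_x=1.0353, Δt_y=3.8637
    x: enter (5,6) at t=0.5590 ← occupied
  → r_7 = 0.5590

ranges = [1.3873, 2.7020, 3.5821, 3.9953, 5.8597, 1.0800, 0.5590]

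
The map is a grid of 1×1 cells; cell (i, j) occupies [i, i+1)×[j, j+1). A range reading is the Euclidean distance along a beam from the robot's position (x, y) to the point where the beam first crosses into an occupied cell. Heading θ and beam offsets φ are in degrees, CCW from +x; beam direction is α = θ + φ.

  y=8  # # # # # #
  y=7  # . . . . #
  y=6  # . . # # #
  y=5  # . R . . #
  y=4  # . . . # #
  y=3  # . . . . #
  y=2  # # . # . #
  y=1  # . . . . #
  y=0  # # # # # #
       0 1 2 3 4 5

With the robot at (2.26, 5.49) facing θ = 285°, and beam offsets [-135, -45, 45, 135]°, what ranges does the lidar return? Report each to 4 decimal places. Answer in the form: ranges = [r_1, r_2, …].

beam 1: φ=-135°, α=150°
  cosα=-0.8660 sinα=0.5000 | (2,5) | tMaxX 0.3002 tMaxY 1.0200 | tΔX 1.1547 tΔY 2.0000
    t=0.3002 [x] (1,5)
    t=1.0200 [y] (1,6)
    t=1.4549 [x] (0,6) — stop
  → r_1 = 1.4549
beam 2: φ=-45°, α=240°
  cosα=-0.5000 sinα=-0.8660 | (2,5) | tMaxX 0.5200 tMaxY 0.5658 | tΔX 2.0000 tΔY 1.1547
    t=0.5200 [x] (1,5)
    t=0.5658 [y] (1,4)
    t=1.7205 [y] (1,3)
    t=2.5200 [x] (0,3) — stop
  → r_2 = 2.5200
beam 3: φ=45°, α=330°
  cosα=0.8660 sinα=-0.5000 | (2,5) | tMaxX 0.8545 tMaxY 0.9800 | tΔX 1.1547 tΔY 2.0000
    t=0.8545 [x] (3,5)
    t=0.9800 [y] (3,4)
    t=2.0092 [x] (4,4) — stop
  → r_3 = 2.0092
beam 4: φ=135°, α=60°
  cosα=0.5000 sinα=0.8660 | (2,5) | tMaxX 1.4800 tMaxY 0.5889 | tΔX 2.0000 tΔY 1.1547
    t=0.5889 [y] (2,6)
    t=1.4800 [x] (3,6) — stop
  → r_4 = 1.4800

ranges = [1.4549, 2.5200, 2.0092, 1.4800]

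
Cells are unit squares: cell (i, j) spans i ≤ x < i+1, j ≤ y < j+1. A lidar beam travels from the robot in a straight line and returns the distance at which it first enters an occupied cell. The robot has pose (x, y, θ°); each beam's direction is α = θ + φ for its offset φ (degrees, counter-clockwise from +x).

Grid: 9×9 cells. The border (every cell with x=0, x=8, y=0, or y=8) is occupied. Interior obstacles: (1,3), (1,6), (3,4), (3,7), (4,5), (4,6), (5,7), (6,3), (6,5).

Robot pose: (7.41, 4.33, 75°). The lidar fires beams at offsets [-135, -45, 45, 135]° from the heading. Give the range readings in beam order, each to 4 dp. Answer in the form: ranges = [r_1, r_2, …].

ranges = [1.1800, 0.6813, 0.8200, 0.6600]

beam 1: φ=-135°, α=300°
  dir = (cos 300°, sin 300°) = (0.5000, -0.8660); from cell (7,4)
  next x-line at t=1.1800, next y-line at t=0.3811; Δt_x=2.0000, Δt_y=1.1547
    y: enter (7,3) at t=0.3811
    x: enter (8,3) at t=1.1800 ← occupied
  → r_1 = 1.1800
beam 2: φ=-45°, α=30°
  dir = (cos 30°, sin 30°) = (0.8660, 0.5000); from cell (7,4)
  next x-line at t=0.6813, next y-line at t=1.3400; Δt_x=1.1547, Δt_y=2.0000
    x: enter (8,4) at t=0.6813 ← occupied
  → r_2 = 0.6813
beam 3: φ=45°, α=120°
  dir = (cos 120°, sin 120°) = (-0.5000, 0.8660); from cell (7,4)
  next x-line at t=0.8200, next y-line at t=0.7736; Δt_x=2.0000, Δt_y=1.1547
    y: enter (7,5) at t=0.7736
    x: enter (6,5) at t=0.8200 ← occupied
  → r_3 = 0.8200
beam 4: φ=135°, α=210°
  dir = (cos 210°, sin 210°) = (-0.8660, -0.5000); from cell (7,4)
  next x-line at t=0.4734, next y-line at t=0.6600; Δt_x=1.1547, Δt_y=2.0000
    x: enter (6,4) at t=0.4734
    y: enter (6,3) at t=0.6600 ← occupied
  → r_4 = 0.6600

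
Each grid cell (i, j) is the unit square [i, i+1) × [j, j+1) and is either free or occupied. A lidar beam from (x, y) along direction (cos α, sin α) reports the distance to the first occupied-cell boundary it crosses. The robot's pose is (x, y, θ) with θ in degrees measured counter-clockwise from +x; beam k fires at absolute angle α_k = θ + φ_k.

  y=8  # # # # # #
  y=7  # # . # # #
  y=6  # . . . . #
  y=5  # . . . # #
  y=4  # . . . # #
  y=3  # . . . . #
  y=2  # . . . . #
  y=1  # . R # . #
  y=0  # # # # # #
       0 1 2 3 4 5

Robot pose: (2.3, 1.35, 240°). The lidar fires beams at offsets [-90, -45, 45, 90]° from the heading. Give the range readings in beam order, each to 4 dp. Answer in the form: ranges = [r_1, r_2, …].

beam 1: φ=-90°, α=150°
  d=(-0.8660,0.5000)  start (2,1)  tX=0.3464 tY=1.3000  stride 1/|dx|=1.1547 1/|dy|=2.0000
    cross x-line → (1,1), t=0.3464
    cross y-line → (1,2), t=1.3000
    cross x-line → (0,2), t=1.5011 (wall)
  → r_1 = 1.5011
beam 2: φ=-45°, α=195°
  d=(-0.9659,-0.2588)  start (2,1)  tX=0.3106 tY=1.3523  stride 1/|dx|=1.0353 1/|dy|=3.8637
    cross x-line → (1,1), t=0.3106
    cross x-line → (0,1), t=1.3459 (wall)
  → r_2 = 1.3459
beam 3: φ=45°, α=285°
  d=(0.2588,-0.9659)  start (2,1)  tX=2.7046 tY=0.3623  stride 1/|dx|=3.8637 1/|dy|=1.0353
    cross y-line → (2,0), t=0.3623 (wall)
  → r_3 = 0.3623
beam 4: φ=90°, α=330°
  d=(0.8660,-0.5000)  start (2,1)  tX=0.8083 tY=0.7000  stride 1/|dx|=1.1547 1/|dy|=2.0000
    cross y-line → (2,0), t=0.7000 (wall)
  → r_4 = 0.7000

ranges = [1.5011, 1.3459, 0.3623, 0.7000]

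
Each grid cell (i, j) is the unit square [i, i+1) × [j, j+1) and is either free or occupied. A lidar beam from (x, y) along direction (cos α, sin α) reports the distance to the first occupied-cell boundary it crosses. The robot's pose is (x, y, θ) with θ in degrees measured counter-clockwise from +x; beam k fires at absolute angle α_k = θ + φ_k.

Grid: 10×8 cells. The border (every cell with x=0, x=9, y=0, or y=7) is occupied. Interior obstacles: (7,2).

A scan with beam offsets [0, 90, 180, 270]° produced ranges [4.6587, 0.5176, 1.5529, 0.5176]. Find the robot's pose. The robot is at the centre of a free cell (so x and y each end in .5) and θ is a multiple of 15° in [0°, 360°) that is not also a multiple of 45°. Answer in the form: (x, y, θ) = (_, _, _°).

Candidates: 47 free-cell centres × 16 headings = 752 poses. Raycast each; keep the one whose scan matches to 4 dp.
  (6.5, 6.5, 165°): beam 1 = 1.9319 ≠ 4.6587 ✗
  (1.5, 5.5, 120°): beam 1 = 1.0000 ≠ 4.6587 ✗
  (6.5, 5.5, 255°): beam 2 = 2.5882 ≠ 0.5176 ✗
  (5.5, 3.5, 210°): beam 1 = 5.0000 ≠ 4.6587 ✗
  (2.5, 4.5, 285°): beam 1 = 3.6235 ≠ 4.6587 ✗
  …
  (8.5, 2.5, 105°): r_1=4.6587, r_2=0.5176, r_3=1.5529, r_4=0.5176 — all match ✓
Only this pose fits every beam.

(x, y, θ) = (8.5, 2.5, 105°)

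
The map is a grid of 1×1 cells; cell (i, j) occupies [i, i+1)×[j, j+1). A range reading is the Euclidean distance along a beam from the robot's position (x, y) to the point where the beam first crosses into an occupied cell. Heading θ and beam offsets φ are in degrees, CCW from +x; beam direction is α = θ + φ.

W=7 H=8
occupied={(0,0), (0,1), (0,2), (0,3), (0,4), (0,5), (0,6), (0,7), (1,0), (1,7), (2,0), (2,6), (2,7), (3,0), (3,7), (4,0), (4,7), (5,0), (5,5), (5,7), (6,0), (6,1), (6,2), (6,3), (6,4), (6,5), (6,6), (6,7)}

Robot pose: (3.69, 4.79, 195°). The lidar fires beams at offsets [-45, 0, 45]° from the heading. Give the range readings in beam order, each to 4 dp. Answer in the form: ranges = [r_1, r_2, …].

ranges = [3.1061, 2.7849, 4.3763]

beam 1: φ=-45°, α=150°
  direction (-0.8660, 0.5000); cell (3,4); t to first gridline: x 0.7967, y 0.4200 (then +1.1547 / +2.0000)
    (3,5) via y @ 0.4200
    (2,5) via x @ 0.7967
    (1,5) via x @ 1.9514
    (1,6) via y @ 2.4200
    (0,6) via x @ 3.1061  # hit
  → r_1 = 3.1061
beam 2: φ=0°, α=195°
  direction (-0.9659, -0.2588); cell (3,4); t to first gridline: x 0.7143, y 3.0523 (then +1.0353 / +3.8637)
    (2,4) via x @ 0.7143
    (1,4) via x @ 1.7496
    (0,4) via x @ 2.7849  # hit
  → r_2 = 2.7849
beam 3: φ=45°, α=240°
  direction (-0.5000, -0.8660); cell (3,4); t to first gridline: x 1.3800, y 0.9122 (then +2.0000 / +1.1547)
    (3,3) via y @ 0.9122
    (2,3) via x @ 1.3800
    (2,2) via y @ 2.0669
    (2,1) via y @ 3.2216
    (1,1) via x @ 3.3800
    (1,0) via y @ 4.3763  # hit
  → r_3 = 4.3763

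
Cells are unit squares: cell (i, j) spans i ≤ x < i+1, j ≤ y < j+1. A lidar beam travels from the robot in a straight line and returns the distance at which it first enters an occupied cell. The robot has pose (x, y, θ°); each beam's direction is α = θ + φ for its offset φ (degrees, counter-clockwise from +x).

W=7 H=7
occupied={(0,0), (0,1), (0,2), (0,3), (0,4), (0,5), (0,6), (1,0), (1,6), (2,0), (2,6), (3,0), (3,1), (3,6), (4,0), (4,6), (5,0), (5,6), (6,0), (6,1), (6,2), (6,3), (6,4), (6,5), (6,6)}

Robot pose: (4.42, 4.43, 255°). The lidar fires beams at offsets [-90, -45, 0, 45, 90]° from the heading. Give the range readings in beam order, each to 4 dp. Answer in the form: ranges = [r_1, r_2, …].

ranges = [3.5406, 3.9491, 2.5157, 3.1600, 1.6357]

beam 1: φ=-90°, α=165°
  direction (-0.9659, 0.2588); cell (4,4); t to first gridline: x 0.4348, y 2.2023 (then +1.0353 / +3.8637)
    (3,4) via x @ 0.4348
    (2,4) via x @ 1.4701
    (2,5) via y @ 2.2023
    (1,5) via x @ 2.5054
    (0,5) via x @ 3.5406  # hit
  → r_1 = 3.5406
beam 2: φ=-45°, α=210°
  direction (-0.8660, -0.5000); cell (4,4); t to first gridline: x 0.4850, y 0.8600 (then +1.1547 / +2.0000)
    (3,4) via x @ 0.4850
    (3,3) via y @ 0.8600
    (2,3) via x @ 1.6397
    (1,3) via x @ 2.7944
    (1,2) via y @ 2.8600
    (0,2) via x @ 3.9491  # hit
  → r_2 = 3.9491
beam 3: φ=0°, α=255°
  direction (-0.2588, -0.9659); cell (4,4); t to first gridline: x 1.6228, y 0.4452 (then +3.8637 / +1.0353)
    (4,3) via y @ 0.4452
    (4,2) via y @ 1.4804
    (3,2) via x @ 1.6228
    (3,1) via y @ 2.5157  # hit
  → r_3 = 2.5157
beam 4: φ=45°, α=300°
  direction (0.5000, -0.8660); cell (4,4); t to first gridline: x 1.1600, y 0.4965 (then +2.0000 / +1.1547)
    (4,3) via y @ 0.4965
    (5,3) via x @ 1.1600
    (5,2) via y @ 1.6512
    (5,1) via y @ 2.8059
    (6,1) via x @ 3.1600  # hit
  → r_4 = 3.1600
beam 5: φ=90°, α=345°
  direction (0.9659, -0.2588); cell (4,4); t to first gridline: x 0.6005, y 1.6614 (then +1.0353 / +3.8637)
    (5,4) via x @ 0.6005
    (6,4) via x @ 1.6357  # hit
  → r_5 = 1.6357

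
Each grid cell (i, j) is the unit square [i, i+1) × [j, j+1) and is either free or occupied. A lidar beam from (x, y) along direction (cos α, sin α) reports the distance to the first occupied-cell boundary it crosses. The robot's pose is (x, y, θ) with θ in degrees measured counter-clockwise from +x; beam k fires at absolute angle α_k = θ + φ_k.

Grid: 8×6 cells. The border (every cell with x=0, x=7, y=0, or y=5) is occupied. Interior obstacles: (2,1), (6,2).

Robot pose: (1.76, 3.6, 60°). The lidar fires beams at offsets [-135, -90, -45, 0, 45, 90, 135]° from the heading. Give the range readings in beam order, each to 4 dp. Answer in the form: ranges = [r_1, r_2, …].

beam 1: φ=-135°, α=285°
  d=(0.2588,-0.9659)  start (1,3)  tX=0.9273 tY=0.6212  stride 1/|dx|=3.8637 1/|dy|=1.0353
    cross y-line → (1,2), t=0.6212
    cross x-line → (2,2), t=0.9273
    cross y-line → (2,1), t=1.6564 (wall)
  → r_1 = 1.6564
beam 2: φ=-90°, α=330°
  d=(0.8660,-0.5000)  start (1,3)  tX=0.2771 tY=1.2000  stride 1/|dx|=1.1547 1/|dy|=2.0000
    cross x-line → (2,3), t=0.2771
    cross y-line → (2,2), t=1.2000
    cross x-line → (3,2), t=1.4318
    cross x-line → (4,2), t=2.5865
    cross y-line → (4,1), t=3.2000
    cross x-line → (5,1), t=3.7412
    cross x-line → (6,1), t=4.8959
    cross y-line → (6,0), t=5.2000 (wall)
  → r_2 = 5.2000
beam 3: φ=-45°, α=15°
  d=(0.9659,0.2588)  start (1,3)  tX=0.2485 tY=1.5455  stride 1/|dx|=1.0353 1/|dy|=3.8637
    cross x-line → (2,3), t=0.2485
    cross x-line → (3,3), t=1.2837
    cross y-line → (3,4), t=1.5455
    cross x-line → (4,4), t=2.3190
    cross x-line → (5,4), t=3.3543
    cross x-line → (6,4), t=4.3896
    cross y-line → (6,5), t=5.4092 (wall)
  → r_3 = 5.4092
beam 4: φ=0°, α=60°
  d=(0.5000,0.8660)  start (1,3)  tX=0.4800 tY=0.4619  stride 1/|dx|=2.0000 1/|dy|=1.1547
    cross y-line → (1,4), t=0.4619
    cross x-line → (2,4), t=0.4800
    cross y-line → (2,5), t=1.6166 (wall)
  → r_4 = 1.6166
beam 5: φ=45°, α=105°
  d=(-0.2588,0.9659)  start (1,3)  tX=2.9364 tY=0.4141  stride 1/|dx|=3.8637 1/|dy|=1.0353
    cross y-line → (1,4), t=0.4141
    cross y-line → (1,5), t=1.4494 (wall)
  → r_5 = 1.4494
beam 6: φ=90°, α=150°
  d=(-0.8660,0.5000)  start (1,3)  tX=0.8776 tY=0.8000  stride 1/|dx|=1.1547 1/|dy|=2.0000
    cross y-line → (1,4), t=0.8000
    cross x-line → (0,4), t=0.8776 (wall)
  → r_6 = 0.8776
beam 7: φ=135°, α=195°
  d=(-0.9659,-0.2588)  start (1,3)  tX=0.7868 tY=2.3182  stride 1/|dx|=1.0353 1/|dy|=3.8637
    cross x-line → (0,3), t=0.7868 (wall)
  → r_7 = 0.7868

ranges = [1.6564, 5.2000, 5.4092, 1.6166, 1.4494, 0.8776, 0.7868]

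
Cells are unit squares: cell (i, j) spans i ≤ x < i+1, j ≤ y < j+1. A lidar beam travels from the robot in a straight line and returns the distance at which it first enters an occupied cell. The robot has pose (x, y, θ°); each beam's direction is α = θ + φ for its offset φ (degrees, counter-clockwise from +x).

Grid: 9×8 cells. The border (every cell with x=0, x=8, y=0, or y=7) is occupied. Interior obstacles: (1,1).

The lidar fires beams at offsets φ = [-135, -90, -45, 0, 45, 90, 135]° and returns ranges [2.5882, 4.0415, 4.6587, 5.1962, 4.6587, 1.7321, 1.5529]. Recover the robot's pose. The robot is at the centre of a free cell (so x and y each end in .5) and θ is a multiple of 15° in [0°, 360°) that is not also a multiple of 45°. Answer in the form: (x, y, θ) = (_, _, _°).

Enumerate (i+0.5, j+0.5, θ) over the 41 free cells and 16 admissible headings. For each, cast all 7 beams and compare to the given ranges.
  (6.5, 1.5, 60°): beam 1 = 0.5176 ≠ 2.5882 ✗
  (1.5, 6.5, 150°): beam 1 = 1.9319 ≠ 2.5882 ✗
  (4.5, 6.5, 345°): beam 1 = 4.0415 ≠ 2.5882 ✗
  (1.5, 4.5, 60°): beam 1 = 3.6235 ≠ 2.5882 ✗
  …
  (3.5, 5.5, 330°): r_1=2.5882, r_2=4.0415, r_3=4.6587, r_4=5.1962, r_5=4.6587, r_6=1.7321, r_7=1.5529 — all match ✓
No second candidate reproduces the full scan.

(x, y, θ) = (3.5, 5.5, 330°)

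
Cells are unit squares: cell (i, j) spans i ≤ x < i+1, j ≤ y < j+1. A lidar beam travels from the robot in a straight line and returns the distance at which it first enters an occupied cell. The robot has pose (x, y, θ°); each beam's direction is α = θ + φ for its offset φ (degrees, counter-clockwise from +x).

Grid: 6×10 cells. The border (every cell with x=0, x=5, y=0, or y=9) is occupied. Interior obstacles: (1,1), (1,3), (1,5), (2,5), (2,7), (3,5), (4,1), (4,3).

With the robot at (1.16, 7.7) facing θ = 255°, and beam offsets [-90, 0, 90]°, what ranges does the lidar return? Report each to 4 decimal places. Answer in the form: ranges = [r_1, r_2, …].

beam 1: φ=-90°, α=165°
  direction (-0.9659, 0.2588); cell (1,7); t to first gridline: x 0.1656, y 1.1591 (then +1.0353 / +3.8637)
    (0,7) via x @ 0.1656  # hit
  → r_1 = 0.1656
beam 2: φ=0°, α=255°
  direction (-0.2588, -0.9659); cell (1,7); t to first gridline: x 0.6182, y 0.7247 (then +3.8637 / +1.0353)
    (0,7) via x @ 0.6182  # hit
  → r_2 = 0.6182
beam 3: φ=90°, α=345°
  direction (0.9659, -0.2588); cell (1,7); t to first gridline: x 0.8696, y 2.7046 (then +1.0353 / +3.8637)
    (2,7) via x @ 0.8696  # hit
  → r_3 = 0.8696

ranges = [0.1656, 0.6182, 0.8696]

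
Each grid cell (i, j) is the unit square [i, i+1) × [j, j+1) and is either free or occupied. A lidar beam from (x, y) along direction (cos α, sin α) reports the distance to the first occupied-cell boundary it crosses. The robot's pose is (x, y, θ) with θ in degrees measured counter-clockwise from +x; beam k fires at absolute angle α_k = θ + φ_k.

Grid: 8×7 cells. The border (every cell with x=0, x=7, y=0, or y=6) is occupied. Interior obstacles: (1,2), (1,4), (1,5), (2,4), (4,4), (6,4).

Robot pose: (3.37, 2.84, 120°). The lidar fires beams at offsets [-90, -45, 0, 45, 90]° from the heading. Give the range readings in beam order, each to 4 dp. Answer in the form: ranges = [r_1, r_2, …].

beam 1: φ=-90°, α=30°
  direction (0.8660, 0.5000); cell (3,2); t to first gridline: x 0.7275, y 0.3200 (then +1.1547 / +2.0000)
    (3,3) via y @ 0.3200
    (4,3) via x @ 0.7275
    (5,3) via x @ 1.8822
    (5,4) via y @ 2.3200
    (6,4) via x @ 3.0369  # hit
  → r_1 = 3.0369
beam 2: φ=-45°, α=75°
  direction (0.2588, 0.9659); cell (3,2); t to first gridline: x 2.4341, y 0.1656 (then +3.8637 / +1.0353)
    (3,3) via y @ 0.1656
    (3,4) via y @ 1.2009
    (3,5) via y @ 2.2362
    (4,5) via x @ 2.4341
    (4,6) via y @ 3.2715  # hit
  → r_2 = 3.2715
beam 3: φ=0°, α=120°
  direction (-0.5000, 0.8660); cell (3,2); t to first gridline: x 0.7400, y 0.1848 (then +2.0000 / +1.1547)
    (3,3) via y @ 0.1848
    (2,3) via x @ 0.7400
    (2,4) via y @ 1.3395  # hit
  → r_3 = 1.3395
beam 4: φ=45°, α=165°
  direction (-0.9659, 0.2588); cell (3,2); t to first gridline: x 0.3831, y 0.6182 (then +1.0353 / +3.8637)
    (2,2) via x @ 0.3831
    (2,3) via y @ 0.6182
    (1,3) via x @ 1.4183
    (0,3) via x @ 2.4536  # hit
  → r_4 = 2.4536
beam 5: φ=90°, α=210°
  direction (-0.8660, -0.5000); cell (3,2); t to first gridline: x 0.4272, y 1.6800 (then +1.1547 / +2.0000)
    (2,2) via x @ 0.4272
    (1,2) via x @ 1.5819  # hit
  → r_5 = 1.5819

ranges = [3.0369, 3.2715, 1.3395, 2.4536, 1.5819]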